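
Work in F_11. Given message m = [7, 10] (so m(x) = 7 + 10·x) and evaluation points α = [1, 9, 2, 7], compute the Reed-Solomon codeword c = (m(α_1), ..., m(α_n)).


c = [6, 9, 5, 0]

Message polynomial: m(x) = 7 + 10·x (mod 11).
For each evaluation point α_i, compute m(α_i) mod 11:
  α_1 = 1: Horner steps 10 → 6, so m(1) = 6.
  α_2 = 9: Horner steps 10 → 9, so m(9) = 9.
  α_3 = 2: Horner steps 10 → 5, so m(2) = 5.
  α_4 = 7: Horner steps 10 → 0, so m(7) = 0.
Codeword c = [6, 9, 5, 0] ∈ F_11^4.


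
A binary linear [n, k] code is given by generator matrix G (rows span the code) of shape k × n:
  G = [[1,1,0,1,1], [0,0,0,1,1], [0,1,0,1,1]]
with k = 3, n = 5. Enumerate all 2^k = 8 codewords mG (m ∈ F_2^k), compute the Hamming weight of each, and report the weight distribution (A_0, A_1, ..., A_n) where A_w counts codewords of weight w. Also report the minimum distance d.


Weight distribution: A_0 = 1, A_1 = 2, A_2 = 2, A_3 = 2, A_4 = 1. Minimum distance d = 1.

Enumerate all 2^3 = 8 messages m ∈ F_2^3.
For each, compute codeword c = mG in F_2^5, then tally its weight.
  m = 000 → c = 00000, weight = 0.
  m = 100 → c = 11011, weight = 4.
  m = 010 → c = 00011, weight = 2.
  m = 110 → c = 11000, weight = 2.
  m = 001 → c = 01011, weight = 3.
  m = 101 → c = 10000, weight = 1.
  m = 011 → c = 01000, weight = 1.
  m = 111 → c = 10011, weight = 3.
Tally weights:
  weight 0: 1 codewords.
  weight 1: 2 codewords.
  weight 2: 2 codewords.
  weight 3: 2 codewords.
  weight 4: 1 codewords.
Minimum distance d = smallest w > 0 with A_w > 0 = 1.
Sanity: Σ A_w = 8 = 2^3 = 8 ✓.


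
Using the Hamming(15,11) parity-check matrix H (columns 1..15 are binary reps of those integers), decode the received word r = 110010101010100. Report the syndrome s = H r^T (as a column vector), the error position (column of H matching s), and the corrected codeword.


s = (1, 1, 1, 0)^T, error position = 14, corrected codeword c = 110010101010110

Compute s = H r^T mod 2 one row at a time:
  s_1 = 0 + 1 + 0 + 1 + 0 + 1 + 0 + 0 = 3 ≡ 1 (mod 2).
  s_2 = 0 + 1 + 0 + 1 + 0 + 1 + 0 + 0 = 3 ≡ 1 (mod 2).
  s_3 = 1 + 0 + 0 + 1 + 0 + 1 + 0 + 0 = 3 ≡ 1 (mod 2).
  s_4 = 1 + 0 + 1 + 1 + 1 + 1 + 1 + 0 = 6 ≡ 0 (mod 2).
s = (1, 1, 1, 0)^T — this equals column 14 of H (binary 1110), so error is at position 14.
Correct: flip bit 14 of r = 110010101010100 to get c = 110010101010110.


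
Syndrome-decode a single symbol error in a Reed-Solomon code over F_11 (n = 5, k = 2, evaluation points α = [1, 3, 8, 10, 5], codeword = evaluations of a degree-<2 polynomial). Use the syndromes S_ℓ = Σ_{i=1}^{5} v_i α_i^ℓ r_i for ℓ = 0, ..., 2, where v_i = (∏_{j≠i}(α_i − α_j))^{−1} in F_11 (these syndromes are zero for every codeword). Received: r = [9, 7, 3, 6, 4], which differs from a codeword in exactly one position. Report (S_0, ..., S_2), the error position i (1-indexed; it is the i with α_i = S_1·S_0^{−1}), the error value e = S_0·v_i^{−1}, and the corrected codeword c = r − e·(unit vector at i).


S = (2, 6, 7), error at position 2, error magnitude e = 6, c = [9, 1, 3, 6, 4].

Step 1: column multipliers v_i = (∏_{j≠i}(α_i − α_j))^{−1} mod 11.
  i = 1 (α = 1): (1−3)(1−8)(1−10)(1−5) = (−2)·(−7)·(−9)·(−4) = 504 ≡ 9, so v_1 = 9^{−1} = 5 (mod 11).
  i = 2 (α = 3): (3−1)(3−8)(3−10)(3−5) = 2·(−5)·(−7)·(−2) = −140 ≡ 3, so v_2 = 3^{−1} = 4 (mod 11).
  i = 3 (α = 8): (8−1)(8−3)(8−10)(8−5) = 7·5·(−2)·3 = −210 ≡ 10, so v_3 = 10^{−1} = 10 (mod 11).
  i = 4 (α = 10): (10−1)(10−3)(10−8)(10−5) = 9·7·2·5 = 630 ≡ 3, so v_4 = 3^{−1} = 4 (mod 11).
  i = 5 (α = 5): (5−1)(5−3)(5−8)(5−10) = 4·2·(−3)·(−5) = 120 ≡ 10, so v_5 = 10^{−1} = 10 (mod 11).
  v = [5, 4, 10, 4, 10].
Step 2: syndromes of r = [9, 7, 3, 6, 4] (all sums mod 11).
  S_0 = Σ v_i r_i = 5·9 + 4·7 + 10·3 + 4·6 + 10·4 = 167 ≡ 2.
  S_1 = Σ v_i α_i r_i = 5·1·9 + 4·3·7 + 10·8·3 + 4·10·6 + 10·5·4 = 809 ≡ 6.
  α_i^2 mod 11 = [1, 9, 9, 1, 3].
  S_2 = Σ v_i α_i^2 r_i = 5·1·9 + 4·9·7 + 10·9·3 + 4·1·6 + 10·3·4 = 711 ≡ 7.
  S = (2, 6, 7) ≠ 0, so r is not a codeword (an error is present).
Step 3: locate the error. For a single error e at position i, S_ℓ = v_i·e·α_i^ℓ, so α_err = S_1/S_0.
  S_0^{−1} = 2^{−1} = 6 (mod 11), so α_err = 6·6 = 36 ≡ 3 = α_2. Error position i = 2.
  Consistency check: S_2/S_1 = 7·2 = 14 ≡ 3 = α_err ✓ (single-error assumption holds).
Step 4: error magnitude e = S_0/v_2 = S_0·∏_{j≠2}(α_2 − α_j) = 2·3 = 6 ≡ 6 (mod 11).
Step 5: correct position 2: c_2 = r_2 − e = 7 − 6 ≡ 1 (mod 11). Hence c = [9, 1, 3, 6, 4].
  Check: interpolating c through the α_i gives m(x) = 2 + 7·x (degree < 2) with m(α_i) = c_i for every i, so c is indeed a codeword.


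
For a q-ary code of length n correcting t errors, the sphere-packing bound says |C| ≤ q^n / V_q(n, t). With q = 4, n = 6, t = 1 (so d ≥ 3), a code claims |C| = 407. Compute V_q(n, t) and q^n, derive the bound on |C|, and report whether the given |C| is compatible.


V_q(n, t) = 19, q^n = 4096, Hamming bound = 215, |C| = 407 > bound (violated).

Step 1: Compute V_q(n, t) = Σ_{j=0}^1 C(n, j) (q−1)^j.
  j = 0: C(6,0)·(3)^0 = 1·1 = 1.
  j = 1: C(6,1)·(3)^1 = 6·3 = 18.
  V_q(n, t) = 1 + 18 = 19.
Step 2: q^n = 4^6 = 4096.
Step 3: Hamming bound ⌊q^n / V_q(n,t)⌋ = ⌊4096/19⌋ = 215.
Step 4: Compare |C| = 407 to 215: violated.
The claimed |C| lies above the Hamming bound, so no 4-ary code of length 6 with d ≥ 3 can have 407 codewords.


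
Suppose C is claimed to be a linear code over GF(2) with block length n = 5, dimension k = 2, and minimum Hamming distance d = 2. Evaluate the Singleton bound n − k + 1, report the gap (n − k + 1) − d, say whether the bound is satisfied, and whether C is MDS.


Singleton RHS = n − k + 1 = 4, slack = 2, bound satisfied, not MDS.

Singleton bound: d ≤ n − k + 1.
Here n = 5, k = 2, so n − k + 1 = 4.
Given d = 2, check d ≤ 4: YES.
Slack = (n − k + 1) − d = 2.
The code is NOT MDS (slack = 2 > 0).
Description: the claimed parameters are [5, 2, 2]_2; such a code would be non-MDS.


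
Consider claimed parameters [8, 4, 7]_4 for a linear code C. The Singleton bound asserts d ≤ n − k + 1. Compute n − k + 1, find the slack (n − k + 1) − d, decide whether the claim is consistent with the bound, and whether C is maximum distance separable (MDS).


Singleton RHS = n − k + 1 = 5, slack = -2, bound violated (no such code; not MDS).

Singleton bound: d ≤ n − k + 1.
Here n = 8, k = 4, so n − k + 1 = 5.
Given d = 7, check d ≤ 5: NO.
Slack = (n − k + 1) − d = -2.
The slack is negative: d = 7 exceeds n − k + 1 = 5 by 2, so the Singleton bound is violated and no linear [8, 4, 7]_4 code can exist. In particular it is not MDS (MDS requires d = n − k + 1 exactly).
Description: the claimed parameters are [8, 4, 7]_4; such a code would be impossible (violates the Singleton bound).


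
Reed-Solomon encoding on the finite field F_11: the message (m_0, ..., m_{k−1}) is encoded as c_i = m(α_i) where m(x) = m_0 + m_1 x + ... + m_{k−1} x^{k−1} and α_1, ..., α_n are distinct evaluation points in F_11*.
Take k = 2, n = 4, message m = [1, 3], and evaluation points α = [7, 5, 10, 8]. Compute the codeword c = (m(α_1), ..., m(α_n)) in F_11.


c = [0, 5, 9, 3]

Message polynomial: m(x) = 1 + 3·x (mod 11).
For each evaluation point α_i, compute m(α_i) mod 11:
  α_1 = 7: Horner steps 3 → 0, so m(7) = 0.
  α_2 = 5: Horner steps 3 → 5, so m(5) = 5.
  α_3 = 10: Horner steps 3 → 9, so m(10) = 9.
  α_4 = 8: Horner steps 3 → 3, so m(8) = 3.
Codeword c = [0, 5, 9, 3] ∈ F_11^4.


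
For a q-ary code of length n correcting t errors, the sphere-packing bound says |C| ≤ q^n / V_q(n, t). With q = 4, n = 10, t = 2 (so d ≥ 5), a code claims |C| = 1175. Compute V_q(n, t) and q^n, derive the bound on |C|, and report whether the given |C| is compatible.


V_q(n, t) = 436, q^n = 1048576, Hamming bound = 2404, |C| = 1175 ≤ bound (satisfied).

Step 1: Compute V_q(n, t) = Σ_{j=0}^2 C(n, j) (q−1)^j.
  j = 0: C(10,0)·(3)^0 = 1·1 = 1.
  j = 1: C(10,1)·(3)^1 = 10·3 = 30.
  j = 2: C(10,2)·(3)^2 = 45·9 = 405.
  V_q(n, t) = 1 + 30 + 405 = 436.
Step 2: q^n = 4^10 = 1048576.
Step 3: Hamming bound ⌊q^n / V_q(n,t)⌋ = ⌊1048576/436⌋ = 2404.
Step 4: Compare |C| = 1175 to 2404: satisfied.
The claimed |C| lies below the Hamming bound.


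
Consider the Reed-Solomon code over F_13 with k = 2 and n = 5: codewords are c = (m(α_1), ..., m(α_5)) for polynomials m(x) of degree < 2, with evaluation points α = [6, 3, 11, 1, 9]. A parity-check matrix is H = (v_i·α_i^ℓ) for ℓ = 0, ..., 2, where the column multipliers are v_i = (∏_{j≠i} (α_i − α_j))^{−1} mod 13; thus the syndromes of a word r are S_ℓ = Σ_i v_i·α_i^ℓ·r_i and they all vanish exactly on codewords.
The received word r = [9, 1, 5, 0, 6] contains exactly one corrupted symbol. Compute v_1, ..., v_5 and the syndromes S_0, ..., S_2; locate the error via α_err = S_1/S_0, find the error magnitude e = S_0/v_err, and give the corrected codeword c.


S = (12, 4, 10), error at position 5, error magnitude e = 2, c = [9, 1, 5, 0, 4].

Step 1: column multipliers v_i = (∏_{j≠i}(α_i − α_j))^{−1} mod 13.
  i = 1 (α = 6): (6−3)(6−11)(6−1)(6−9) = 3·(−5)·5·(−3) = 225 ≡ 4, so v_1 = 4^{−1} = 10 (mod 13).
  i = 2 (α = 3): (3−6)(3−11)(3−1)(3−9) = (−3)·(−8)·2·(−6) = −288 ≡ 11, so v_2 = 11^{−1} = 6 (mod 13).
  i = 3 (α = 11): (11−6)(11−3)(11−1)(11−9) = 5·8·10·2 = 800 ≡ 7, so v_3 = 7^{−1} = 2 (mod 13).
  i = 4 (α = 1): (1−6)(1−3)(1−11)(1−9) = (−5)·(−2)·(−10)·(−8) = 800 ≡ 7, so v_4 = 7^{−1} = 2 (mod 13).
  i = 5 (α = 9): (9−6)(9−3)(9−11)(9−1) = 3·6·(−2)·8 = −288 ≡ 11, so v_5 = 11^{−1} = 6 (mod 13).
  v = [10, 6, 2, 2, 6].
Step 2: syndromes of r = [9, 1, 5, 0, 6] (all sums mod 13).
  S_0 = Σ v_i r_i = 10·9 + 6·1 + 2·5 + 2·0 + 6·6 = 142 ≡ 12.
  S_1 = Σ v_i α_i r_i = 10·6·9 + 6·3·1 + 2·11·5 + 2·1·0 + 6·9·6 = 992 ≡ 4.
  α_i^2 mod 13 = [10, 9, 4, 1, 3].
  S_2 = Σ v_i α_i^2 r_i = 10·10·9 + 6·9·1 + 2·4·5 + 2·1·0 + 6·3·6 = 1102 ≡ 10.
  S = (12, 4, 10) ≠ 0, so r is not a codeword (an error is present).
Step 3: locate the error. For a single error e at position i, S_ℓ = v_i·e·α_i^ℓ, so α_err = S_1/S_0.
  S_0^{−1} = 12^{−1} = 12 (mod 13), so α_err = 4·12 = 48 ≡ 9 = α_5. Error position i = 5.
  Consistency check: S_2/S_1 = 10·10 = 100 ≡ 9 = α_err ✓ (single-error assumption holds).
Step 4: error magnitude e = S_0/v_5 = S_0·∏_{j≠5}(α_5 − α_j) = 12·11 = 132 ≡ 2 (mod 13).
Step 5: correct position 5: c_5 = r_5 − e = 6 − 2 ≡ 4 (mod 13). Hence c = [9, 1, 5, 0, 4].
  Check: interpolating c through the α_i gives m(x) = 6 + 7·x (degree < 2) with m(α_i) = c_i for every i, so c is indeed a codeword.


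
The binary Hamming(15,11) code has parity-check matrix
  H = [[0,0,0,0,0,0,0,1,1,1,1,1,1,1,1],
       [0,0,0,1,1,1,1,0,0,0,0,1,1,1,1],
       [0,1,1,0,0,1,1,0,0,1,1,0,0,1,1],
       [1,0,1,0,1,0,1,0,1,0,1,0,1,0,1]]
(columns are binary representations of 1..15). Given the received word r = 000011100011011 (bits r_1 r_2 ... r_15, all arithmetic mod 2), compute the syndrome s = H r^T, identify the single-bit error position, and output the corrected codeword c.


s = (0, 0, 1, 0)^T, error position = 2, corrected codeword c = 010011100011011

Compute s = H r^T mod 2 one row at a time:
  s_1 = 0 + 0 + 0 + 1 + 1 + 0 + 1 + 1 = 4 ≡ 0 (mod 2).
  s_2 = 0 + 1 + 1 + 1 + 1 + 0 + 1 + 1 = 6 ≡ 0 (mod 2).
  s_3 = 0 + 0 + 1 + 1 + 0 + 1 + 1 + 1 = 5 ≡ 1 (mod 2).
  s_4 = 0 + 0 + 1 + 1 + 0 + 1 + 0 + 1 = 4 ≡ 0 (mod 2).
s = (0, 0, 1, 0)^T — this equals column 2 of H (binary 0010), so error is at position 2.
Correct: flip bit 2 of r = 000011100011011 to get c = 010011100011011.


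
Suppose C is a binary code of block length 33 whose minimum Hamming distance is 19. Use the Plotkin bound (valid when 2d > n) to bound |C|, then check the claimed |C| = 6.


Plotkin bound M ≤ 6; given |C| = 6 ≤ bound (satisfied).

Check applicability: 2d = 38, n = 33.
2d − n = 5 > 0, so Plotkin applies.
Compute d/(2d−n) = 19/5 ≈ 3.8000.
⌊d/(2d−n)⌋ = 3.
Plotkin bound: M ≤ 2·3 = 6.
Given |C| = 6, check: satisfied.
This |C| is at the Plotkin bound.


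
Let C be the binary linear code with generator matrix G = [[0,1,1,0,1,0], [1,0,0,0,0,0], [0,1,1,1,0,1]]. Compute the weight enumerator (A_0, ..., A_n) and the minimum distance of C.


Weight distribution: A_0 = 1, A_1 = 1, A_3 = 2, A_4 = 3, A_5 = 1. Minimum distance d = 1.

Enumerate all 2^3 = 8 messages m ∈ F_2^3.
For each, compute codeword c = mG in F_2^6, then tally its weight.
  m = 000 → c = 000000, weight = 0.
  m = 100 → c = 011010, weight = 3.
  m = 010 → c = 100000, weight = 1.
  m = 110 → c = 111010, weight = 4.
  m = 001 → c = 011101, weight = 4.
  m = 101 → c = 000111, weight = 3.
  m = 011 → c = 111101, weight = 5.
  m = 111 → c = 100111, weight = 4.
Tally weights:
  weight 0: 1 codewords.
  weight 1: 1 codewords.
  weight 3: 2 codewords.
  weight 4: 3 codewords.
  weight 5: 1 codewords.
Minimum distance d = smallest w > 0 with A_w > 0 = 1.
Sanity: Σ A_w = 8 = 2^3 = 8 ✓.


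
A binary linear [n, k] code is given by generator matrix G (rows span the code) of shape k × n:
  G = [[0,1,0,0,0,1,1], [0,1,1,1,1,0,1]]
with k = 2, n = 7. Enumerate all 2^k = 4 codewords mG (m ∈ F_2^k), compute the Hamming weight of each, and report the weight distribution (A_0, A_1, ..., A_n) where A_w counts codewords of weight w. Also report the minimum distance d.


Weight distribution: A_0 = 1, A_3 = 1, A_4 = 1, A_5 = 1. Minimum distance d = 3.

Enumerate all 2^2 = 4 messages m ∈ F_2^2.
For each, compute codeword c = mG in F_2^7, then tally its weight.
  m = 00 → c = 0000000, weight = 0.
  m = 10 → c = 0100011, weight = 3.
  m = 01 → c = 0111101, weight = 5.
  m = 11 → c = 0011110, weight = 4.
Tally weights:
  weight 0: 1 codewords.
  weight 3: 1 codewords.
  weight 4: 1 codewords.
  weight 5: 1 codewords.
Minimum distance d = smallest w > 0 with A_w > 0 = 3.
Sanity: Σ A_w = 4 = 2^2 = 4 ✓.


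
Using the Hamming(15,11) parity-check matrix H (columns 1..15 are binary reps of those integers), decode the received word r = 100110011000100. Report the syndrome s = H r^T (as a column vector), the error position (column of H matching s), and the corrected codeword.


s = (1, 1, 0, 0)^T, error position = 12, corrected codeword c = 100110011001100

Compute s = H r^T mod 2 one row at a time:
  s_1 = 1 + 1 + 0 + 0 + 0 + 1 + 0 + 0 = 3 ≡ 1 (mod 2).
  s_2 = 1 + 1 + 0 + 0 + 0 + 1 + 0 + 0 = 3 ≡ 1 (mod 2).
  s_3 = 0 + 0 + 0 + 0 + 0 + 0 + 0 + 0 = 0 ≡ 0 (mod 2).
  s_4 = 1 + 0 + 1 + 0 + 1 + 0 + 1 + 0 = 4 ≡ 0 (mod 2).
s = (1, 1, 0, 0)^T — this equals column 12 of H (binary 1100), so error is at position 12.
Correct: flip bit 12 of r = 100110011000100 to get c = 100110011001100.


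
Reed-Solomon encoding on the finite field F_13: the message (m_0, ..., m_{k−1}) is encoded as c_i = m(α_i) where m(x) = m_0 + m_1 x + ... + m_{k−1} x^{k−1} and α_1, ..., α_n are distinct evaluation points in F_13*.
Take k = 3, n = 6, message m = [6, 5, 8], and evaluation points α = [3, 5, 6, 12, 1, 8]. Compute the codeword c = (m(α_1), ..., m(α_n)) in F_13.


c = [2, 10, 12, 9, 6, 12]

Message polynomial: m(x) = 6 + 5·x + 8·x^2 (mod 13).
For each evaluation point α_i, compute m(α_i) mod 13:
  α_1 = 3: Horner steps 8 → 3 → 2, so m(3) = 2.
  α_2 = 5: Horner steps 8 → 6 → 10, so m(5) = 10.
  α_3 = 6: Horner steps 8 → 1 → 12, so m(6) = 12.
  α_4 = 12: Horner steps 8 → 10 → 9, so m(12) = 9.
  α_5 = 1: Horner steps 8 → 0 → 6, so m(1) = 6.
  α_6 = 8: Horner steps 8 → 4 → 12, so m(8) = 12.
Codeword c = [2, 10, 12, 9, 6, 12] ∈ F_13^6.


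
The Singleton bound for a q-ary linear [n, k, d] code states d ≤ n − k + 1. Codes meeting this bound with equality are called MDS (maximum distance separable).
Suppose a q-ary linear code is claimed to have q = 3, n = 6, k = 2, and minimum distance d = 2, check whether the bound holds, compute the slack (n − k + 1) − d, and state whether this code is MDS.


Singleton RHS = n − k + 1 = 5, slack = 3, bound satisfied, not MDS.

Singleton bound: d ≤ n − k + 1.
Here n = 6, k = 2, so n − k + 1 = 5.
Given d = 2, check d ≤ 5: YES.
Slack = (n − k + 1) − d = 3.
The code is NOT MDS (slack = 3 > 0).
Description: the claimed parameters are [6, 2, 2]_3; such a code would be non-MDS.


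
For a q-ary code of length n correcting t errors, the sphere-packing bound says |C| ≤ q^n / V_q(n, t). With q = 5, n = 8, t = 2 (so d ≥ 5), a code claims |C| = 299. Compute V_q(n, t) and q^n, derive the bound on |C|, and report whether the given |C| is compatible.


V_q(n, t) = 481, q^n = 390625, Hamming bound = 812, |C| = 299 ≤ bound (satisfied).

Step 1: Compute V_q(n, t) = Σ_{j=0}^2 C(n, j) (q−1)^j.
  j = 0: C(8,0)·(4)^0 = 1·1 = 1.
  j = 1: C(8,1)·(4)^1 = 8·4 = 32.
  j = 2: C(8,2)·(4)^2 = 28·16 = 448.
  V_q(n, t) = 1 + 32 + 448 = 481.
Step 2: q^n = 5^8 = 390625.
Step 3: Hamming bound ⌊q^n / V_q(n,t)⌋ = ⌊390625/481⌋ = 812.
Step 4: Compare |C| = 299 to 812: satisfied.
The claimed |C| lies below the Hamming bound.


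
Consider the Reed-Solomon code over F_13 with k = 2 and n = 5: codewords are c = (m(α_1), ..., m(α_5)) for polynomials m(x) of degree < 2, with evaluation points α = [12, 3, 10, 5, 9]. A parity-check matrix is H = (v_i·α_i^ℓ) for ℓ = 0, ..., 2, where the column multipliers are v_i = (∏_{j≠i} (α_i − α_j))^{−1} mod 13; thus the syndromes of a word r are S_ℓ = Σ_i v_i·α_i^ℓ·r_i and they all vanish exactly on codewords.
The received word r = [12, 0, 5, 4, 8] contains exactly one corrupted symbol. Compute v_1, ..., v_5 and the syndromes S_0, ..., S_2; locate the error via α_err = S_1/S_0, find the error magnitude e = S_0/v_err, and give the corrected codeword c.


S = (6, 4, 7), error at position 4, error magnitude e = 10, c = [12, 0, 5, 7, 8].

Step 1: column multipliers v_i = (∏_{j≠i}(α_i − α_j))^{−1} mod 13.
  i = 1 (α = 12): (12−3)(12−10)(12−5)(12−9) = 9·2·7·3 = 378 ≡ 1, so v_1 = 1^{−1} = 1 (mod 13).
  i = 2 (α = 3): (3−12)(3−10)(3−5)(3−9) = (−9)·(−7)·(−2)·(−6) = 756 ≡ 2, so v_2 = 2^{−1} = 7 (mod 13).
  i = 3 (α = 10): (10−12)(10−3)(10−5)(10−9) = (−2)·7·5·1 = −70 ≡ 8, so v_3 = 8^{−1} = 5 (mod 13).
  i = 4 (α = 5): (5−12)(5−3)(5−10)(5−9) = (−7)·2·(−5)·(−4) = −280 ≡ 6, so v_4 = 6^{−1} = 11 (mod 13).
  i = 5 (α = 9): (9−12)(9−3)(9−10)(9−5) = (−3)·6·(−1)·4 = 72 ≡ 7, so v_5 = 7^{−1} = 2 (mod 13).
  v = [1, 7, 5, 11, 2].
Step 2: syndromes of r = [12, 0, 5, 4, 8] (all sums mod 13).
  S_0 = Σ v_i r_i = 1·12 + 7·0 + 5·5 + 11·4 + 2·8 = 97 ≡ 6.
  S_1 = Σ v_i α_i r_i = 1·12·12 + 7·3·0 + 5·10·5 + 11·5·4 + 2·9·8 = 758 ≡ 4.
  α_i^2 mod 13 = [1, 9, 9, 12, 3].
  S_2 = Σ v_i α_i^2 r_i = 1·1·12 + 7·9·0 + 5·9·5 + 11·12·4 + 2·3·8 = 813 ≡ 7.
  S = (6, 4, 7) ≠ 0, so r is not a codeword (an error is present).
Step 3: locate the error. For a single error e at position i, S_ℓ = v_i·e·α_i^ℓ, so α_err = S_1/S_0.
  S_0^{−1} = 6^{−1} = 11 (mod 13), so α_err = 4·11 = 44 ≡ 5 = α_4. Error position i = 4.
  Consistency check: S_2/S_1 = 7·10 = 70 ≡ 5 = α_err ✓ (single-error assumption holds).
Step 4: error magnitude e = S_0/v_4 = S_0·∏_{j≠4}(α_4 − α_j) = 6·6 = 36 ≡ 10 (mod 13).
Step 5: correct position 4: c_4 = r_4 − e = 4 − 10 ≡ 7 (mod 13). Hence c = [12, 0, 5, 7, 8].
  Check: interpolating c through the α_i gives m(x) = 9 + 10·x (degree < 2) with m(α_i) = c_i for every i, so c is indeed a codeword.


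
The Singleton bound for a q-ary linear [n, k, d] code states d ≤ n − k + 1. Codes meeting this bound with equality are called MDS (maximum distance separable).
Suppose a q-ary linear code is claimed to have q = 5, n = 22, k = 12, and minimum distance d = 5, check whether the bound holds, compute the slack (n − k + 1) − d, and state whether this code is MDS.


Singleton RHS = n − k + 1 = 11, slack = 6, bound satisfied, not MDS.

Singleton bound: d ≤ n − k + 1.
Here n = 22, k = 12, so n − k + 1 = 11.
Given d = 5, check d ≤ 11: YES.
Slack = (n − k + 1) − d = 6.
The code is NOT MDS (slack = 6 > 0).
Description: the claimed parameters are [22, 12, 5]_5; such a code would be non-MDS.


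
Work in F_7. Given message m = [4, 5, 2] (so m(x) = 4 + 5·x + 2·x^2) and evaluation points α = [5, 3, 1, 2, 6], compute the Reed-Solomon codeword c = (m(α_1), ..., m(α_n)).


c = [2, 2, 4, 1, 1]

Message polynomial: m(x) = 4 + 5·x + 2·x^2 (mod 7).
For each evaluation point α_i, compute m(α_i) mod 7:
  α_1 = 5: Horner steps 2 → 1 → 2, so m(5) = 2.
  α_2 = 3: Horner steps 2 → 4 → 2, so m(3) = 2.
  α_3 = 1: Horner steps 2 → 0 → 4, so m(1) = 4.
  α_4 = 2: Horner steps 2 → 2 → 1, so m(2) = 1.
  α_5 = 6: Horner steps 2 → 3 → 1, so m(6) = 1.
Codeword c = [2, 2, 4, 1, 1] ∈ F_7^5.


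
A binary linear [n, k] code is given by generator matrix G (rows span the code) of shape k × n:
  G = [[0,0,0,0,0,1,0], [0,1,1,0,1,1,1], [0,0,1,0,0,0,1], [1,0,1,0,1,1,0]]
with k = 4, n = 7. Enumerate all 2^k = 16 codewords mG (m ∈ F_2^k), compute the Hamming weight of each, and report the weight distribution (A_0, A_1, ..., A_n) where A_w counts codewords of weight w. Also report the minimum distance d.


Weight distribution: A_0 = 1, A_1 = 1, A_2 = 2, A_3 = 6, A_4 = 5, A_5 = 1. Minimum distance d = 1.

Enumerate all 2^4 = 16 messages m ∈ F_2^4.
For each, compute codeword c = mG in F_2^7, then tally its weight.
  m = 0000 → c = 0000000, weight = 0.
  m = 1000 → c = 0000010, weight = 1.
  m = 0100 → c = 0110111, weight = 5.
  m = 1100 → c = 0110101, weight = 4.
  m = 0010 → c = 0010001, weight = 2.
  m = 1010 → c = 0010011, weight = 3.
  m = 0110 → c = 0100110, weight = 3.
  m = 1110 → c = 0100100, weight = 2.
  m = 0001 → c = 1010110, weight = 4.
  m = 1001 → c = 1010100, weight = 3.
  m = 0101 → c = 1100001, weight = 3.
  m = 1101 → c = 1100011, weight = 4.
  m = 0011 → c = 1000111, weight = 4.
  m = 1011 → c = 1000101, weight = 3.
  m = 0111 → c = 1110000, weight = 3.
  m = 1111 → c = 1110010, weight = 4.
Tally weights:
  weight 0: 1 codewords.
  weight 1: 1 codewords.
  weight 2: 2 codewords.
  weight 3: 6 codewords.
  weight 4: 5 codewords.
  weight 5: 1 codewords.
Minimum distance d = smallest w > 0 with A_w > 0 = 1.
Sanity: Σ A_w = 16 = 2^4 = 16 ✓.


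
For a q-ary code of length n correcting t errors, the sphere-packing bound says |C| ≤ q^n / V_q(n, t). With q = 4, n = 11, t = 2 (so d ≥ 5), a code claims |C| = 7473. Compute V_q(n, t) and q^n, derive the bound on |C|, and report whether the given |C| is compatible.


V_q(n, t) = 529, q^n = 4194304, Hamming bound = 7928, |C| = 7473 ≤ bound (satisfied).

Step 1: Compute V_q(n, t) = Σ_{j=0}^2 C(n, j) (q−1)^j.
  j = 0: C(11,0)·(3)^0 = 1·1 = 1.
  j = 1: C(11,1)·(3)^1 = 11·3 = 33.
  j = 2: C(11,2)·(3)^2 = 55·9 = 495.
  V_q(n, t) = 1 + 33 + 495 = 529.
Step 2: q^n = 4^11 = 4194304.
Step 3: Hamming bound ⌊q^n / V_q(n,t)⌋ = ⌊4194304/529⌋ = 7928.
Step 4: Compare |C| = 7473 to 7928: satisfied.
The claimed |C| lies below the Hamming bound.


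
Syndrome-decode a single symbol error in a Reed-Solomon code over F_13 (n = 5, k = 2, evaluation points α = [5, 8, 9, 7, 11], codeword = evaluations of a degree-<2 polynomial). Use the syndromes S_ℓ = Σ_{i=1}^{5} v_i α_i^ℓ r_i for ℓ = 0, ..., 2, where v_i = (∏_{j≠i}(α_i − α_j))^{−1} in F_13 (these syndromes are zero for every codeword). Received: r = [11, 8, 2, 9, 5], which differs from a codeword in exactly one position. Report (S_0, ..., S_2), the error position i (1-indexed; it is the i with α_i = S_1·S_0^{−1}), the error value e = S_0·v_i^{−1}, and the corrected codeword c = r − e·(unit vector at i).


S = (6, 2, 5), error at position 3, error magnitude e = 8, c = [11, 8, 7, 9, 5].

Step 1: column multipliers v_i = (∏_{j≠i}(α_i − α_j))^{−1} mod 13.
  i = 1 (α = 5): (5−8)(5−9)(5−7)(5−11) = (−3)·(−4)·(−2)·(−6) = 144 ≡ 1, so v_1 = 1^{−1} = 1 (mod 13).
  i = 2 (α = 8): (8−5)(8−9)(8−7)(8−11) = 3·(−1)·1·(−3) = 9 ≡ 9, so v_2 = 9^{−1} = 3 (mod 13).
  i = 3 (α = 9): (9−5)(9−8)(9−7)(9−11) = 4·1·2·(−2) = −16 ≡ 10, so v_3 = 10^{−1} = 4 (mod 13).
  i = 4 (α = 7): (7−5)(7−8)(7−9)(7−11) = 2·(−1)·(−2)·(−4) = −16 ≡ 10, so v_4 = 10^{−1} = 4 (mod 13).
  i = 5 (α = 11): (11−5)(11−8)(11−9)(11−7) = 6·3·2·4 = 144 ≡ 1, so v_5 = 1^{−1} = 1 (mod 13).
  v = [1, 3, 4, 4, 1].
Step 2: syndromes of r = [11, 8, 2, 9, 5] (all sums mod 13).
  S_0 = Σ v_i r_i = 1·11 + 3·8 + 4·2 + 4·9 + 1·5 = 84 ≡ 6.
  S_1 = Σ v_i α_i r_i = 1·5·11 + 3·8·8 + 4·9·2 + 4·7·9 + 1·11·5 = 626 ≡ 2.
  α_i^2 mod 13 = [12, 12, 3, 10, 4].
  S_2 = Σ v_i α_i^2 r_i = 1·12·11 + 3·12·8 + 4·3·2 + 4·10·9 + 1·4·5 = 824 ≡ 5.
  S = (6, 2, 5) ≠ 0, so r is not a codeword (an error is present).
Step 3: locate the error. For a single error e at position i, S_ℓ = v_i·e·α_i^ℓ, so α_err = S_1/S_0.
  S_0^{−1} = 6^{−1} = 11 (mod 13), so α_err = 2·11 = 22 ≡ 9 = α_3. Error position i = 3.
  Consistency check: S_2/S_1 = 5·7 = 35 ≡ 9 = α_err ✓ (single-error assumption holds).
Step 4: error magnitude e = S_0/v_3 = S_0·∏_{j≠3}(α_3 − α_j) = 6·10 = 60 ≡ 8 (mod 13).
Step 5: correct position 3: c_3 = r_3 − e = 2 − 8 ≡ 7 (mod 13). Hence c = [11, 8, 7, 9, 5].
  Check: interpolating c through the α_i gives m(x) = 3 + 12·x (degree < 2) with m(α_i) = c_i for every i, so c is indeed a codeword.


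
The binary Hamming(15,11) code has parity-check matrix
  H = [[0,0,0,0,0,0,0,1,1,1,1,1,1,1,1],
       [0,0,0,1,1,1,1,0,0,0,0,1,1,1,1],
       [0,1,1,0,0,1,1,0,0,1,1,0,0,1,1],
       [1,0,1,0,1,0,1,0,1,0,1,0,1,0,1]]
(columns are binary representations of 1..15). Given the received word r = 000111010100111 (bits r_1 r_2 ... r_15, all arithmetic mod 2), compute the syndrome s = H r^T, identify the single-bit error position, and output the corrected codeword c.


s = (1, 0, 0, 1)^T, error position = 9, corrected codeword c = 000111011100111

Compute s = H r^T mod 2 one row at a time:
  s_1 = 1 + 0 + 1 + 0 + 0 + 1 + 1 + 1 = 5 ≡ 1 (mod 2).
  s_2 = 1 + 1 + 1 + 0 + 0 + 1 + 1 + 1 = 6 ≡ 0 (mod 2).
  s_3 = 0 + 0 + 1 + 0 + 1 + 0 + 1 + 1 = 4 ≡ 0 (mod 2).
  s_4 = 0 + 0 + 1 + 0 + 0 + 0 + 1 + 1 = 3 ≡ 1 (mod 2).
s = (1, 0, 0, 1)^T — this equals column 9 of H (binary 1001), so error is at position 9.
Correct: flip bit 9 of r = 000111010100111 to get c = 000111011100111.


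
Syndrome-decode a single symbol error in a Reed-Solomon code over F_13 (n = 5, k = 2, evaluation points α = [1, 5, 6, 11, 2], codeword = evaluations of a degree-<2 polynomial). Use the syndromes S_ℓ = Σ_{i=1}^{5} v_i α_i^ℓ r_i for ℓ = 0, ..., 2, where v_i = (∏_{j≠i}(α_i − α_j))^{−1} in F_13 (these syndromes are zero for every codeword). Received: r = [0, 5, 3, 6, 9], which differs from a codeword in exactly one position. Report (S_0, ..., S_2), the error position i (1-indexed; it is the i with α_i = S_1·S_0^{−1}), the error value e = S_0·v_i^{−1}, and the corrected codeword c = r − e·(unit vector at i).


S = (7, 1, 2), error at position 5, error magnitude e = 11, c = [0, 5, 3, 6, 11].

Step 1: column multipliers v_i = (∏_{j≠i}(α_i − α_j))^{−1} mod 13.
  i = 1 (α = 1): (1−5)(1−6)(1−11)(1−2) = (−4)·(−5)·(−10)·(−1) = 200 ≡ 5, so v_1 = 5^{−1} = 8 (mod 13).
  i = 2 (α = 5): (5−1)(5−6)(5−11)(5−2) = 4·(−1)·(−6)·3 = 72 ≡ 7, so v_2 = 7^{−1} = 2 (mod 13).
  i = 3 (α = 6): (6−1)(6−5)(6−11)(6−2) = 5·1·(−5)·4 = −100 ≡ 4, so v_3 = 4^{−1} = 10 (mod 13).
  i = 4 (α = 11): (11−1)(11−5)(11−6)(11−2) = 10·6·5·9 = 2700 ≡ 9, so v_4 = 9^{−1} = 3 (mod 13).
  i = 5 (α = 2): (2−1)(2−5)(2−6)(2−11) = 1·(−3)·(−4)·(−9) = −108 ≡ 9, so v_5 = 9^{−1} = 3 (mod 13).
  v = [8, 2, 10, 3, 3].
Step 2: syndromes of r = [0, 5, 3, 6, 9] (all sums mod 13).
  S_0 = Σ v_i r_i = 8·0 + 2·5 + 10·3 + 3·6 + 3·9 = 85 ≡ 7.
  S_1 = Σ v_i α_i r_i = 8·1·0 + 2·5·5 + 10·6·3 + 3·11·6 + 3·2·9 = 482 ≡ 1.
  α_i^2 mod 13 = [1, 12, 10, 4, 4].
  S_2 = Σ v_i α_i^2 r_i = 8·1·0 + 2·12·5 + 10·10·3 + 3·4·6 + 3·4·9 = 600 ≡ 2.
  S = (7, 1, 2) ≠ 0, so r is not a codeword (an error is present).
Step 3: locate the error. For a single error e at position i, S_ℓ = v_i·e·α_i^ℓ, so α_err = S_1/S_0.
  S_0^{−1} = 7^{−1} = 2 (mod 13), so α_err = 1·2 = 2 ≡ 2 = α_5. Error position i = 5.
  Consistency check: S_2/S_1 = 2·1 = 2 ≡ 2 = α_err ✓ (single-error assumption holds).
Step 4: error magnitude e = S_0/v_5 = S_0·∏_{j≠5}(α_5 − α_j) = 7·9 = 63 ≡ 11 (mod 13).
Step 5: correct position 5: c_5 = r_5 − e = 9 − 11 ≡ 11 (mod 13). Hence c = [0, 5, 3, 6, 11].
  Check: interpolating c through the α_i gives m(x) = 2 + 11·x (degree < 2) with m(α_i) = c_i for every i, so c is indeed a codeword.


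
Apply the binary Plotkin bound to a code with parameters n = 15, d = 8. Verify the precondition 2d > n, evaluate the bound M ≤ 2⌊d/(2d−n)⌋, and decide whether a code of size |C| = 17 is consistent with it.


Plotkin bound M ≤ 16; given |C| = 17 > bound (violated).

Check applicability: 2d = 16, n = 15.
2d − n = 1 > 0, so Plotkin applies.
Compute d/(2d−n) = 8/1 ≈ 8.0000.
⌊d/(2d−n)⌋ = 8.
Plotkin bound: M ≤ 2·8 = 16.
Given |C| = 17, check: VIOLATED.
This |C| is above the Plotkin bound, so no binary code with n = 15, d = 8 and 17 codewords exists.


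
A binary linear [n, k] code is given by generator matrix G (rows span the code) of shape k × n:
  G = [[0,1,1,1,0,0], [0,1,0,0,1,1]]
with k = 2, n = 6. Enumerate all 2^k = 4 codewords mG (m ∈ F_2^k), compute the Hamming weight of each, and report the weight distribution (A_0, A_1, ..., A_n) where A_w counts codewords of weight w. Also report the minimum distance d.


Weight distribution: A_0 = 1, A_3 = 2, A_4 = 1. Minimum distance d = 3.

Enumerate all 2^2 = 4 messages m ∈ F_2^2.
For each, compute codeword c = mG in F_2^6, then tally its weight.
  m = 00 → c = 000000, weight = 0.
  m = 10 → c = 011100, weight = 3.
  m = 01 → c = 010011, weight = 3.
  m = 11 → c = 001111, weight = 4.
Tally weights:
  weight 0: 1 codewords.
  weight 3: 2 codewords.
  weight 4: 1 codewords.
Minimum distance d = smallest w > 0 with A_w > 0 = 3.
Sanity: Σ A_w = 4 = 2^2 = 4 ✓.


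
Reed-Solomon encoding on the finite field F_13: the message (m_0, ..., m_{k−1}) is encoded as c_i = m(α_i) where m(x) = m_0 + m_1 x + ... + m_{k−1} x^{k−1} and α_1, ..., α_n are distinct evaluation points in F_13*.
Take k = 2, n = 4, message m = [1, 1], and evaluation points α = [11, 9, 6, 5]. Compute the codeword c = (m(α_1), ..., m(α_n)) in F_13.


c = [12, 10, 7, 6]

Message polynomial: m(x) = 1 + 1·x (mod 13).
For each evaluation point α_i, compute m(α_i) mod 13:
  α_1 = 11: Horner steps 1 → 12, so m(11) = 12.
  α_2 = 9: Horner steps 1 → 10, so m(9) = 10.
  α_3 = 6: Horner steps 1 → 7, so m(6) = 7.
  α_4 = 5: Horner steps 1 → 6, so m(5) = 6.
Codeword c = [12, 10, 7, 6] ∈ F_13^4.


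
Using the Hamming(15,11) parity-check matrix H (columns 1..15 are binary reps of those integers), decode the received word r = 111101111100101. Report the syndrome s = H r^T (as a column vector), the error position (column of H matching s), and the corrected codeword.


s = (1, 1, 0, 0)^T, error position = 12, corrected codeword c = 111101111101101

Compute s = H r^T mod 2 one row at a time:
  s_1 = 1 + 1 + 1 + 0 + 0 + 1 + 0 + 1 = 5 ≡ 1 (mod 2).
  s_2 = 1 + 0 + 1 + 1 + 0 + 1 + 0 + 1 = 5 ≡ 1 (mod 2).
  s_3 = 1 + 1 + 1 + 1 + 1 + 0 + 0 + 1 = 6 ≡ 0 (mod 2).
  s_4 = 1 + 1 + 0 + 1 + 1 + 0 + 1 + 1 = 6 ≡ 0 (mod 2).
s = (1, 1, 0, 0)^T — this equals column 12 of H (binary 1100), so error is at position 12.
Correct: flip bit 12 of r = 111101111100101 to get c = 111101111101101.


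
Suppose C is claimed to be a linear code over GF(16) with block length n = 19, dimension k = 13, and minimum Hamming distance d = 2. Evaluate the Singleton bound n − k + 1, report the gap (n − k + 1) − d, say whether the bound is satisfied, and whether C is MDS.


Singleton RHS = n − k + 1 = 7, slack = 5, bound satisfied, not MDS.

Singleton bound: d ≤ n − k + 1.
Here n = 19, k = 13, so n − k + 1 = 7.
Given d = 2, check d ≤ 7: YES.
Slack = (n − k + 1) − d = 5.
The code is NOT MDS (slack = 5 > 0).
Description: the claimed parameters are [19, 13, 2]_16; such a code would be non-MDS.


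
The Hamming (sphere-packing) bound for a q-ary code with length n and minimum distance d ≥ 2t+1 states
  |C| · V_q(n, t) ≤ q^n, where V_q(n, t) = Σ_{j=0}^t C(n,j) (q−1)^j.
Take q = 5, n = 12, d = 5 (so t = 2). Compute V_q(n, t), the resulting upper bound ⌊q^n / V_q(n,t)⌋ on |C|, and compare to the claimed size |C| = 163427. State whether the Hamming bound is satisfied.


V_q(n, t) = 1105, q^n = 244140625, Hamming bound = 220941, |C| = 163427 ≤ bound (satisfied).

Step 1: Compute V_q(n, t) = Σ_{j=0}^2 C(n, j) (q−1)^j.
  j = 0: C(12,0)·(4)^0 = 1·1 = 1.
  j = 1: C(12,1)·(4)^1 = 12·4 = 48.
  j = 2: C(12,2)·(4)^2 = 66·16 = 1056.
  V_q(n, t) = 1 + 48 + 1056 = 1105.
Step 2: q^n = 5^12 = 244140625.
Step 3: Hamming bound ⌊q^n / V_q(n,t)⌋ = ⌊244140625/1105⌋ = 220941.
Step 4: Compare |C| = 163427 to 220941: satisfied.
The claimed |C| lies below the Hamming bound.


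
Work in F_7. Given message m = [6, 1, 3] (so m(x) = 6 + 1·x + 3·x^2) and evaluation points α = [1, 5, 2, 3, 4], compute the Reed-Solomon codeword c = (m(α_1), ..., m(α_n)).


c = [3, 2, 6, 1, 2]

Message polynomial: m(x) = 6 + 1·x + 3·x^2 (mod 7).
For each evaluation point α_i, compute m(α_i) mod 7:
  α_1 = 1: Horner steps 3 → 4 → 3, so m(1) = 3.
  α_2 = 5: Horner steps 3 → 2 → 2, so m(5) = 2.
  α_3 = 2: Horner steps 3 → 0 → 6, so m(2) = 6.
  α_4 = 3: Horner steps 3 → 3 → 1, so m(3) = 1.
  α_5 = 4: Horner steps 3 → 6 → 2, so m(4) = 2.
Codeword c = [3, 2, 6, 1, 2] ∈ F_7^5.


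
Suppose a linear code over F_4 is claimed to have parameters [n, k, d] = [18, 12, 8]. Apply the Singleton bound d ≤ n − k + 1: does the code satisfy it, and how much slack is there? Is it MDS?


Singleton RHS = n − k + 1 = 7, slack = -1, bound violated (no such code; not MDS).

Singleton bound: d ≤ n − k + 1.
Here n = 18, k = 12, so n − k + 1 = 7.
Given d = 8, check d ≤ 7: NO.
Slack = (n − k + 1) − d = -1.
The slack is negative: d = 8 exceeds n − k + 1 = 7 by 1, so the Singleton bound is violated and no linear [18, 12, 8]_4 code can exist. In particular it is not MDS (MDS requires d = n − k + 1 exactly).
Description: the claimed parameters are [18, 12, 8]_4; such a code would be impossible (violates the Singleton bound).


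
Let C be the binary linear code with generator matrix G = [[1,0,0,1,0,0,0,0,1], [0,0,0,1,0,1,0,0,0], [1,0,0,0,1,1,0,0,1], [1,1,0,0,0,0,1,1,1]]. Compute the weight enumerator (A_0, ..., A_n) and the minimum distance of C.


Weight distribution: A_0 = 1, A_1 = 1, A_2 = 1, A_3 = 3, A_4 = 4, A_5 = 3, A_6 = 1, A_7 = 1, A_8 = 1. Minimum distance d = 1.

Enumerate all 2^4 = 16 messages m ∈ F_2^4.
For each, compute codeword c = mG in F_2^9, then tally its weight.
  m = 0000 → c = 000000000, weight = 0.
  m = 1000 → c = 100100001, weight = 3.
  m = 0100 → c = 000101000, weight = 2.
  m = 1100 → c = 100001001, weight = 3.
  m = 0010 → c = 100011001, weight = 4.
  m = 1010 → c = 000111000, weight = 3.
  m = 0110 → c = 100110001, weight = 4.
  m = 1110 → c = 000010000, weight = 1.
  m = 0001 → c = 110000111, weight = 5.
  m = 1001 → c = 010100110, weight = 4.
  m = 0101 → c = 110101111, weight = 7.
  m = 1101 → c = 010001110, weight = 4.
  m = 0011 → c = 010011110, weight = 5.
  m = 1011 → c = 110111111, weight = 8.
  m = 0111 → c = 010110110, weight = 5.
  m = 1111 → c = 110010111, weight = 6.
Tally weights:
  weight 0: 1 codewords.
  weight 1: 1 codewords.
  weight 2: 1 codewords.
  weight 3: 3 codewords.
  weight 4: 4 codewords.
  weight 5: 3 codewords.
  weight 6: 1 codewords.
  weight 7: 1 codewords.
  weight 8: 1 codewords.
Minimum distance d = smallest w > 0 with A_w > 0 = 1.
Sanity: Σ A_w = 16 = 2^4 = 16 ✓.


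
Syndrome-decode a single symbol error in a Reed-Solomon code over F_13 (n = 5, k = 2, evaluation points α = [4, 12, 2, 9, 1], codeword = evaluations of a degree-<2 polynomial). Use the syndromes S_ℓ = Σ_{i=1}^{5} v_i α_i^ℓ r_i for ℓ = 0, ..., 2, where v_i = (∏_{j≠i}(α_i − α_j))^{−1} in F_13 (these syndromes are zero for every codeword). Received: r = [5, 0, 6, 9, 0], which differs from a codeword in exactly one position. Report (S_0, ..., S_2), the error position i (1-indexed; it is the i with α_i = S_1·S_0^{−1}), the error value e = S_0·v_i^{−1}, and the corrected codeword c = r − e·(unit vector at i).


S = (12, 1, 12), error at position 2, error magnitude e = 12, c = [5, 1, 6, 9, 0].

Step 1: column multipliers v_i = (∏_{j≠i}(α_i − α_j))^{−1} mod 13.
  i = 1 (α = 4): (4−12)(4−2)(4−9)(4−1) = (−8)·2·(−5)·3 = 240 ≡ 6, so v_1 = 6^{−1} = 11 (mod 13).
  i = 2 (α = 12): (12−4)(12−2)(12−9)(12−1) = 8·10·3·11 = 2640 ≡ 1, so v_2 = 1^{−1} = 1 (mod 13).
  i = 3 (α = 2): (2−4)(2−12)(2−9)(2−1) = (−2)·(−10)·(−7)·1 = −140 ≡ 3, so v_3 = 3^{−1} = 9 (mod 13).
  i = 4 (α = 9): (9−4)(9−12)(9−2)(9−1) = 5·(−3)·7·8 = −840 ≡ 5, so v_4 = 5^{−1} = 8 (mod 13).
  i = 5 (α = 1): (1−4)(1−12)(1−2)(1−9) = (−3)·(−11)·(−1)·(−8) = 264 ≡ 4, so v_5 = 4^{−1} = 10 (mod 13).
  v = [11, 1, 9, 8, 10].
Step 2: syndromes of r = [5, 0, 6, 9, 0] (all sums mod 13).
  S_0 = Σ v_i r_i = 11·5 + 1·0 + 9·6 + 8·9 + 10·0 = 181 ≡ 12.
  S_1 = Σ v_i α_i r_i = 11·4·5 + 1·12·0 + 9·2·6 + 8·9·9 + 10·1·0 = 976 ≡ 1.
  α_i^2 mod 13 = [3, 1, 4, 3, 1].
  S_2 = Σ v_i α_i^2 r_i = 11·3·5 + 1·1·0 + 9·4·6 + 8·3·9 + 10·1·0 = 597 ≡ 12.
  S = (12, 1, 12) ≠ 0, so r is not a codeword (an error is present).
Step 3: locate the error. For a single error e at position i, S_ℓ = v_i·e·α_i^ℓ, so α_err = S_1/S_0.
  S_0^{−1} = 12^{−1} = 12 (mod 13), so α_err = 1·12 = 12 ≡ 12 = α_2. Error position i = 2.
  Consistency check: S_2/S_1 = 12·1 = 12 ≡ 12 = α_err ✓ (single-error assumption holds).
Step 4: error magnitude e = S_0/v_2 = S_0·∏_{j≠2}(α_2 − α_j) = 12·1 = 12 ≡ 12 (mod 13).
Step 5: correct position 2: c_2 = r_2 − e = 0 − 12 ≡ 1 (mod 13). Hence c = [5, 1, 6, 9, 0].
  Check: interpolating c through the α_i gives m(x) = 7 + 6·x (degree < 2) with m(α_i) = c_i for every i, so c is indeed a codeword.


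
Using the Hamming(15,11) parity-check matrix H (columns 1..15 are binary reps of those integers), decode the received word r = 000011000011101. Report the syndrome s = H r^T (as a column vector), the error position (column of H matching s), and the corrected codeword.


s = (0, 1, 1, 0)^T, error position = 6, corrected codeword c = 000010000011101

Compute s = H r^T mod 2 one row at a time:
  s_1 = 0 + 0 + 0 + 1 + 1 + 1 + 0 + 1 = 4 ≡ 0 (mod 2).
  s_2 = 0 + 1 + 1 + 0 + 1 + 1 + 0 + 1 = 5 ≡ 1 (mod 2).
  s_3 = 0 + 0 + 1 + 0 + 0 + 1 + 0 + 1 = 3 ≡ 1 (mod 2).
  s_4 = 0 + 0 + 1 + 0 + 0 + 1 + 1 + 1 = 4 ≡ 0 (mod 2).
s = (0, 1, 1, 0)^T — this equals column 6 of H (binary 0110), so error is at position 6.
Correct: flip bit 6 of r = 000011000011101 to get c = 000010000011101.


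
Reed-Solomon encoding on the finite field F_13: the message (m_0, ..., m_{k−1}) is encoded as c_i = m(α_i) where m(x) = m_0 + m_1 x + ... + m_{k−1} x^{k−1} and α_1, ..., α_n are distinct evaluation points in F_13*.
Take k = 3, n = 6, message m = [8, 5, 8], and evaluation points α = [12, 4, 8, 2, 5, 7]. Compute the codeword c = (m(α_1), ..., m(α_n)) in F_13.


c = [11, 0, 1, 11, 12, 6]

Message polynomial: m(x) = 8 + 5·x + 8·x^2 (mod 13).
For each evaluation point α_i, compute m(α_i) mod 13:
  α_1 = 12: Horner steps 8 → 10 → 11, so m(12) = 11.
  α_2 = 4: Horner steps 8 → 11 → 0, so m(4) = 0.
  α_3 = 8: Horner steps 8 → 4 → 1, so m(8) = 1.
  α_4 = 2: Horner steps 8 → 8 → 11, so m(2) = 11.
  α_5 = 5: Horner steps 8 → 6 → 12, so m(5) = 12.
  α_6 = 7: Horner steps 8 → 9 → 6, so m(7) = 6.
Codeword c = [11, 0, 1, 11, 12, 6] ∈ F_13^6.
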